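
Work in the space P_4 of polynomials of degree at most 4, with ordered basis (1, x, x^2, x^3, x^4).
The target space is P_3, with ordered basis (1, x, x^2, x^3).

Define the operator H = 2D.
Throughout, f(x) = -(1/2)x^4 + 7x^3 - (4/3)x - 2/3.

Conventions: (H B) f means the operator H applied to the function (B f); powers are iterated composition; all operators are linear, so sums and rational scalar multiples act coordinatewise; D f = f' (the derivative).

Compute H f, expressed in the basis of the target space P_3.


g(x) = -4x^3 + 42x^2 - 8/3

D f = -2x^3 + 21x^2 - 4/3
(2D) f = -4x^3 + 42x^2 - 8/3


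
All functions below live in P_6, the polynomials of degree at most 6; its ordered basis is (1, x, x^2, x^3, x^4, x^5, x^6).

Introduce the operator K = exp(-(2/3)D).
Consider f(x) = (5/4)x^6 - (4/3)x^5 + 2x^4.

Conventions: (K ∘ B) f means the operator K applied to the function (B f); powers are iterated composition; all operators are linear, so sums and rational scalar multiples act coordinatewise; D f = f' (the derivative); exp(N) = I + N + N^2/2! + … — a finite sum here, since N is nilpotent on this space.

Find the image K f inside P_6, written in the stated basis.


g(x) = (5/4)x^6 - (19/3)x^5 + (133/9)x^4 - (56/3)x^3 + (1052/81)x^2 - (1136/243)x + 496/729

order-1 term: -5x^5 + (40/9)x^4 - (16/3)x^3
order-2 term: (25/3)x^4 - (160/27)x^3 + (16/3)x^2
order-3 term: -(200/27)x^3 + (320/81)x^2 - (64/27)x
order-4 term: (100/27)x^2 - (320/243)x + 32/81
order-5 term: -(80/81)x + 128/729
order-6 term: 80/729
the series for exp(-(2/3)D) f terminates at order 6
exp(-(2/3)D) f = (5/4)x^6 - (19/3)x^5 + (133/9)x^4 - (56/3)x^3 + (1052/81)x^2 - (1136/243)x + 496/729


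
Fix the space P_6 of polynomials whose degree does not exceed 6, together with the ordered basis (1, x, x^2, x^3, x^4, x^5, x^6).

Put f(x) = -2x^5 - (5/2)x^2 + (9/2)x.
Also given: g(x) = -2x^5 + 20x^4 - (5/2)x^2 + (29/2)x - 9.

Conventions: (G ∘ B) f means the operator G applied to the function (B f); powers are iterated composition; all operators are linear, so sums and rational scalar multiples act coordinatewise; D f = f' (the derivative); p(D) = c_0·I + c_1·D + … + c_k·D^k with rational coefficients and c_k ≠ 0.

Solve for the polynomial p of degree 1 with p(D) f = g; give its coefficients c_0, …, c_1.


D^0 f = -2x^5 - (5/2)x^2 + (9/2)x
D^1 f = -10x^4 - 5x + 9/2
matching coefficients of g against c_0 f + c_1 Df + … from the top degree down determines the c_i
solution: c_0 = 1, c_1 = -2

p(D) = I − 2·D, i.e. c_0 = 1, c_1 = -2


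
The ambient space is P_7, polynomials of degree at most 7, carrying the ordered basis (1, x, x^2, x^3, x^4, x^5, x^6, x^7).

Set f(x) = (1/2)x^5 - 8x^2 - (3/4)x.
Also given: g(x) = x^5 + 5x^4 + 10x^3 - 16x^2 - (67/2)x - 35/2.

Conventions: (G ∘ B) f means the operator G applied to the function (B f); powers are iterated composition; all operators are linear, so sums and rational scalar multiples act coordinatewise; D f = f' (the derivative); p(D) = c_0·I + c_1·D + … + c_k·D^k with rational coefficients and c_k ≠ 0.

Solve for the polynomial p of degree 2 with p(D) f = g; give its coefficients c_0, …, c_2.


c_0 = 2, c_1 = 2, c_2 = 1

D^0 f = (1/2)x^5 - 8x^2 - (3/4)x
D^1 f = (5/2)x^4 - 16x - 3/4
D^2 f = 10x^3 - 16
matching coefficients of g against c_0 f + c_1 Df + … from the top degree down determines the c_i
solution: c_0 = 2, c_1 = 2, c_2 = 1


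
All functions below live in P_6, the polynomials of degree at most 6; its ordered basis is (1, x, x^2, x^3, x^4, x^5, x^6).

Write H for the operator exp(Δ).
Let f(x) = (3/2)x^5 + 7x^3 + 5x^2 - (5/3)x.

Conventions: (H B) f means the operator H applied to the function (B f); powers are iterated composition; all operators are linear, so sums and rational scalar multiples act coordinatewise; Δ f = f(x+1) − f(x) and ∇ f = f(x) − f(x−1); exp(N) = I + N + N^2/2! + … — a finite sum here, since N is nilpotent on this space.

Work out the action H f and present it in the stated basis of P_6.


order-1 term: (15/2)x^4 + 15x^3 + 36x^2 + (77/2)x + 71/6
order-2 term: 15x^3 + 45x^2 + (147/2)x + 97/2
order-3 term: 15x^2 + 45x + 89/2
order-4 term: (15/2)x + 15
order-5 term: 3/2
the series for exp(Δ) f terminates at order 5
exp(Δ) f = (3/2)x^5 + (15/2)x^4 + 37x^3 + 101x^2 + (977/6)x + 364/3

the image equals g(x) = (3/2)x^5 + (15/2)x^4 + 37x^3 + 101x^2 + (977/6)x + 364/3


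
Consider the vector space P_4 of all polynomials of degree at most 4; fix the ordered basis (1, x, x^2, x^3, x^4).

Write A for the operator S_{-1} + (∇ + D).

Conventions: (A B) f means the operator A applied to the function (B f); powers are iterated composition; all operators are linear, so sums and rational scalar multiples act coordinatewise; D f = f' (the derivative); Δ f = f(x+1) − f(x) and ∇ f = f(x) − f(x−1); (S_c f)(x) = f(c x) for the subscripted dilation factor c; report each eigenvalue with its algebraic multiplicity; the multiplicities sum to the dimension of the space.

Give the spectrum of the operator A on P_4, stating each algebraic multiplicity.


λ = -1 (multiplicity 2), λ = 1 (multiplicity 3)

image of 1: 1
image of x: -x + 2
image of x^2: x^2 + 4x - 1
image of x^3: -x^3 + 6x^2 - 3x + 1
image of x^4: x^4 + 8x^3 - 6x^2 + 4x - 1
the matrix is upper triangular; its diagonal is (1, -1, 1, -1, 1)
for a triangular matrix the eigenvalues are the diagonal entries, with algebraic multiplicity their repetition count


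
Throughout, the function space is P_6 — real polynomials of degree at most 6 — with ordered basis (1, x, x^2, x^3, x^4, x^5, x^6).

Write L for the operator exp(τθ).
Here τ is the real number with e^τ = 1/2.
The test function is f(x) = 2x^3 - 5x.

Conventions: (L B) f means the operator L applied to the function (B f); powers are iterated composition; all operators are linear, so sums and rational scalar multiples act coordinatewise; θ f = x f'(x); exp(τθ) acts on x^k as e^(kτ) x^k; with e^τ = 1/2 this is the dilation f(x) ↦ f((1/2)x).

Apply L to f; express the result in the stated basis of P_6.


exp(τθ) x^k = e^(kτ) x^k; with e^τ = 1/2 this sends x^k to (1/2)^k x^k
x ↦ 1/2 x
x^3 ↦ 1/8 x^3
applying this coordinatewise to f: exp(τθ) f = (1/4)x^3 - (5/2)x

g(x) = (1/4)x^3 - (5/2)x


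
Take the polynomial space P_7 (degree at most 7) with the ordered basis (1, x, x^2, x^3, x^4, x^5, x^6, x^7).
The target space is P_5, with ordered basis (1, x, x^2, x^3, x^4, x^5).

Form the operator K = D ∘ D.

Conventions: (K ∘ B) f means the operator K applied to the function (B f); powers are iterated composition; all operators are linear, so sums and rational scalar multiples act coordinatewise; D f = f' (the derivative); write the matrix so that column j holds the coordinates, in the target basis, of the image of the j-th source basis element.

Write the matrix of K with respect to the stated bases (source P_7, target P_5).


the matrix is [[0, 0, 2, 0, 0, 0, 0, 0]; [0, 0, 0, 6, 0, 0, 0, 0]; [0, 0, 0, 0, 12, 0, 0, 0]; [0, 0, 0, 0, 0, 20, 0, 0]; [0, 0, 0, 0, 0, 0, 30, 0]; [0, 0, 0, 0, 0, 0, 0, 42]] (rows listed top to bottom)

image of 1: 0
image of x: 0
image of x^2: 2
image of x^3: 6x
image of x^4: 12x^2
image of x^5: 20x^3
image of x^6: 30x^4
image of x^7: 42x^5
each image's coordinates form column j of the matrix


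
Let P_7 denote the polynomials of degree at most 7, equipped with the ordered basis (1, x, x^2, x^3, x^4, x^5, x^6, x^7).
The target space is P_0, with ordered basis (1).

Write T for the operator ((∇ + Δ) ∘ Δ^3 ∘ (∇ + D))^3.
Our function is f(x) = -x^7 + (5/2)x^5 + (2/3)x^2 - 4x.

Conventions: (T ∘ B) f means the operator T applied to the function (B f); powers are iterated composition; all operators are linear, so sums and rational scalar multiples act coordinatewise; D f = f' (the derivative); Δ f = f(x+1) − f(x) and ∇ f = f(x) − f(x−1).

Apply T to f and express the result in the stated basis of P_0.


∇ f = -7x^6 + 21x^5 - (45/2)x^4 + 10x^3 + 4x^2 - (25/6)x - 19/6
D f = -7x^6 + (25/2)x^4 + (4/3)x - 4
(∇ + D) f = -14x^6 + 21x^5 - 10x^4 + 10x^3 + 4x^2 - (17/6)x - 43/6
Δ (∇ + D) f = -84x^5 - 105x^4 - 110x^3 - 30x^2 + 19x + 49/6
Δ Δ (∇ + D) f = -420x^4 - 1260x^3 - 1800x^2 - 1230x - 310
Δ Δ Δ (∇ + D) f = -1680x^3 - 6300x^2 - 9060x - 4710
∇ Δ^3 (∇ + D) f = -5040x^2 - 7560x - 4440
Δ Δ^3 (∇ + D) f = -5040x^2 - 17640x - 17040
(∇ + Δ) Δ^3 (∇ + D) f = -10080x^2 - 25200x - 21480
∇ ((∇ + Δ) ∘ Δ^3 ∘ (∇ + D)) f = -20160x - 15120
D ((∇ + Δ) ∘ Δ^3 ∘ (∇ + D)) f = -20160x - 25200
(∇ + D) ((∇ + Δ) ∘ Δ^3 ∘ (∇ + D)) f = -40320x - 40320
Δ (∇ + D) ((∇ + Δ) ∘ Δ^3 ∘ (∇ + D)) f = -40320
Δ Δ (∇ + D) ((∇ + Δ) ∘ Δ^3 ∘ (∇ + D)) f = 0
Δ Δ Δ (∇ + D) ((∇ + Δ) ∘ Δ^3 ∘ (∇ + D)) f = 0
∇ Δ^3 (∇ + D) ((∇ + Δ) ∘ Δ^3 ∘ (∇ + D)) f = 0
Δ Δ^3 (∇ + D) ((∇ + Δ) ∘ Δ^3 ∘ (∇ + D)) f = 0
(∇ + Δ) Δ^3 (∇ + D) ((∇ + Δ) ∘ Δ^3 ∘ (∇ + D)) f = 0
∇ ((∇ + Δ) ∘ Δ^3 ∘ (∇ + D)) ((∇ + Δ) ∘ Δ^3 ∘ (∇ + D)) f = 0
D ((∇ + Δ) ∘ Δ^3 ∘ (∇ + D)) ((∇ + Δ) ∘ Δ^3 ∘ (∇ + D)) f = 0
(∇ + D) ((∇ + Δ) ∘ Δ^3 ∘ (∇ + D)) ((∇ + Δ) ∘ Δ^3 ∘ (∇ + D)) f = 0
Δ (∇ + D) ((∇ + Δ) ∘ Δ^3 ∘ (∇ + D)) ((∇ + Δ) ∘ Δ^3 ∘ (∇ + D)) f = 0
Δ Δ (∇ + D) ((∇ + Δ) ∘ Δ^3 ∘ (∇ + D)) ((∇ + Δ) ∘ Δ^3 ∘ (∇ + D)) f = 0
Δ Δ Δ (∇ + D) ((∇ + Δ) ∘ Δ^3 ∘ (∇ + D)) ((∇ + Δ) ∘ Δ^3 ∘ (∇ + D)) f = 0
∇ Δ^3 (∇ + D) ((∇ + Δ) ∘ Δ^3 ∘ (∇ + D)) ((∇ + Δ) ∘ Δ^3 ∘ (∇ + D)) f = 0
Δ Δ^3 (∇ + D) ((∇ + Δ) ∘ Δ^3 ∘ (∇ + D)) ((∇ + Δ) ∘ Δ^3 ∘ (∇ + D)) f = 0
(∇ + Δ) Δ^3 (∇ + D) ((∇ + Δ) ∘ Δ^3 ∘ (∇ + D)) ((∇ + Δ) ∘ Δ^3 ∘ (∇ + D)) f = 0

g(x) = 0


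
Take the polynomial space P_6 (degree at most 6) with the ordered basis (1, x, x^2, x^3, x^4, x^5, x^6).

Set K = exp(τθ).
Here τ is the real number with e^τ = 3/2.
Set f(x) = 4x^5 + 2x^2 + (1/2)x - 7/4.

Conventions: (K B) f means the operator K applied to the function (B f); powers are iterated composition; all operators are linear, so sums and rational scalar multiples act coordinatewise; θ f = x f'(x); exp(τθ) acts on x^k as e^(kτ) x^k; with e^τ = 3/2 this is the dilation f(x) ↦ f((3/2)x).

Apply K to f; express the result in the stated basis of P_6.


exp(τθ) x^k = e^(kτ) x^k; with e^τ = 3/2 this sends x^k to (3/2)^k x^k
x ↦ 3/2 x
x^2 ↦ 9/4 x^2
x^5 ↦ 243/32 x^5
applying this coordinatewise to f: exp(τθ) f = (243/8)x^5 + (9/2)x^2 + (3/4)x - 7/4

g(x) = (243/8)x^5 + (9/2)x^2 + (3/4)x - 7/4


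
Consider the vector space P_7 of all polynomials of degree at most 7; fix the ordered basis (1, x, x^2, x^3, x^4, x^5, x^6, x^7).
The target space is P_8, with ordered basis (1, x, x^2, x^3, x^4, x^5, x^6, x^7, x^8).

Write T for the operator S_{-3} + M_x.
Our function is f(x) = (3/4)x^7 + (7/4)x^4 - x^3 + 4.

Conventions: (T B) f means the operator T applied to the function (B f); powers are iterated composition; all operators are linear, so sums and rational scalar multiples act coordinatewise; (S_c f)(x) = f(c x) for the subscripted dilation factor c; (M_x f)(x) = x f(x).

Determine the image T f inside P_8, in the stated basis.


S_{-3} f = -(6561/4)x^7 + (567/4)x^4 + 27x^3 + 4
M_x f = (3/4)x^8 + (7/4)x^5 - x^4 + 4x
(S_{-3} + M_x) f = (3/4)x^8 - (6561/4)x^7 + (7/4)x^5 + (563/4)x^4 + 27x^3 + 4x + 4

the result is g(x) = (3/4)x^8 - (6561/4)x^7 + (7/4)x^5 + (563/4)x^4 + 27x^3 + 4x + 4


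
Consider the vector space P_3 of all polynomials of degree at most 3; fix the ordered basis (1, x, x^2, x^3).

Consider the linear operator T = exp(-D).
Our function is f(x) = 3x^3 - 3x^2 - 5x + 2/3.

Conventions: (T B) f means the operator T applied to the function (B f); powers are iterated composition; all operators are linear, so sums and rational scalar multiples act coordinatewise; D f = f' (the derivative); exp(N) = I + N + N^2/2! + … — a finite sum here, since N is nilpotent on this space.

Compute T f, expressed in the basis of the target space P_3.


order-1 term: -9x^2 + 6x + 5
order-2 term: 9x - 3
order-3 term: -3
the series for exp(-D) f terminates at order 3
exp(-D) f = 3x^3 - 12x^2 + 10x - 1/3

g(x) = 3x^3 - 12x^2 + 10x - 1/3


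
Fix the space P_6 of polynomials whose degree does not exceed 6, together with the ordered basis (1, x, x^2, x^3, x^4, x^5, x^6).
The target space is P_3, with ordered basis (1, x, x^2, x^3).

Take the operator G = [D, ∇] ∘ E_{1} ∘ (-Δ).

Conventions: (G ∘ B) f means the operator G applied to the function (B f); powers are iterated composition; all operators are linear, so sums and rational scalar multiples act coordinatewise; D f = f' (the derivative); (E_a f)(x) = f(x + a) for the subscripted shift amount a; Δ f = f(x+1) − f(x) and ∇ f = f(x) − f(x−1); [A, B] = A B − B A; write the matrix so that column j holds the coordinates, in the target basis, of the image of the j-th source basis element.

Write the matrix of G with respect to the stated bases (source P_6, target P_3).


image of 1: 0
image of x: 0
image of x^2: 0
image of x^3: 0
image of x^4: 0
image of x^5: 0
image of x^6: 0
each image's coordinates form column j of the matrix

the matrix is [[0, 0, 0, 0, 0, 0, 0]; [0, 0, 0, 0, 0, 0, 0]; [0, 0, 0, 0, 0, 0, 0]; [0, 0, 0, 0, 0, 0, 0]] (rows listed top to bottom)


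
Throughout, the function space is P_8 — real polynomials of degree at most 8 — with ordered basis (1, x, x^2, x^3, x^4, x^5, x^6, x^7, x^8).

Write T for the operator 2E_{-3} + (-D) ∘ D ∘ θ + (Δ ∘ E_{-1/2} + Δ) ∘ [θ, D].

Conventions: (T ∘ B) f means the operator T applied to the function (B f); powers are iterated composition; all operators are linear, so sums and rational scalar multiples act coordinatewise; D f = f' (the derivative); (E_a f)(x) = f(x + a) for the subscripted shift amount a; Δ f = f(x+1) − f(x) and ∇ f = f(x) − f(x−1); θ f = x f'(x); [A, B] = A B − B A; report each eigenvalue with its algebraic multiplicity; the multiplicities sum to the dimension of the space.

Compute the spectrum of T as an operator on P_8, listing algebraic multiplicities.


image of 1: 2
image of x: 2x - 6
image of x^2: 2x^2 - 12x + 10
image of x^3: 2x^3 - 18x^2 + 24x - 57
image of x^4: 2x^4 - 24x^3 + 36x^2 - 228x + 157
image of x^5: 2x^5 - 30x^4 + 40x^3 - 570x^2 + 785x - 491
image of x^6: 2x^6 - 36x^5 + 30x^4 - 1140x^3 + 2355x^2 - 2946x + 11613/8
image of x^7: 2x^7 - 42x^6 - 1995x^4 + 5495x^3 - 10311x^2 + (81291/8)x - 4381
image of x^8: 2x^8 - 48x^7 - 56x^6 - 3192x^5 + 10990x^4 - 27496x^3 + (81291/2)x^2 - 35048x + 104911/8
the matrix is upper triangular; its diagonal is (2, 2, 2, 2, 2, 2, 2, 2, 2)
for a triangular matrix the eigenvalues are the diagonal entries, with algebraic multiplicity their repetition count

λ = 2 (multiplicity 9)


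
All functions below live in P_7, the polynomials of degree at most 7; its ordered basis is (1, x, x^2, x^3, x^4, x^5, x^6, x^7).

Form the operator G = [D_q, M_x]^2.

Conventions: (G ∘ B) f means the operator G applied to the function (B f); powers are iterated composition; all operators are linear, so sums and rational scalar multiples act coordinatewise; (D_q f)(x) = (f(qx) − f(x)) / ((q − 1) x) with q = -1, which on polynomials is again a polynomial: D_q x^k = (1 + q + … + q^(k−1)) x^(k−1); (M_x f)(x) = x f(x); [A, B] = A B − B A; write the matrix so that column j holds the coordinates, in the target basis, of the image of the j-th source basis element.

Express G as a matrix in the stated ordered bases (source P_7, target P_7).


image of 1: 1
image of x: x
image of x^2: x^2
image of x^3: x^3
image of x^4: x^4
image of x^5: x^5
image of x^6: x^6
image of x^7: x^7
each image's coordinates form column j of the matrix

the matrix is [[1, 0, 0, 0, 0, 0, 0, 0]; [0, 1, 0, 0, 0, 0, 0, 0]; [0, 0, 1, 0, 0, 0, 0, 0]; [0, 0, 0, 1, 0, 0, 0, 0]; [0, 0, 0, 0, 1, 0, 0, 0]; [0, 0, 0, 0, 0, 1, 0, 0]; [0, 0, 0, 0, 0, 0, 1, 0]; [0, 0, 0, 0, 0, 0, 0, 1]] (rows listed top to bottom)


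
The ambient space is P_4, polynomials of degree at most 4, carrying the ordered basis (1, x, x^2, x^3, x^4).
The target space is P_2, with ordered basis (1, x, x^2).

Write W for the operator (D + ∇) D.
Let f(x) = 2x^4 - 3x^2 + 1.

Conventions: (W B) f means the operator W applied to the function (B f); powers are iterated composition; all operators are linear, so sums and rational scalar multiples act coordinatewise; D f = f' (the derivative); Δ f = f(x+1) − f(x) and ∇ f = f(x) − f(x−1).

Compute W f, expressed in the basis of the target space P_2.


the result is g(x) = 48x^2 - 24x - 4

D f = 8x^3 - 6x
D D f = 24x^2 - 6
∇ D f = 24x^2 - 24x + 2
(D + ∇) D f = 48x^2 - 24x - 4


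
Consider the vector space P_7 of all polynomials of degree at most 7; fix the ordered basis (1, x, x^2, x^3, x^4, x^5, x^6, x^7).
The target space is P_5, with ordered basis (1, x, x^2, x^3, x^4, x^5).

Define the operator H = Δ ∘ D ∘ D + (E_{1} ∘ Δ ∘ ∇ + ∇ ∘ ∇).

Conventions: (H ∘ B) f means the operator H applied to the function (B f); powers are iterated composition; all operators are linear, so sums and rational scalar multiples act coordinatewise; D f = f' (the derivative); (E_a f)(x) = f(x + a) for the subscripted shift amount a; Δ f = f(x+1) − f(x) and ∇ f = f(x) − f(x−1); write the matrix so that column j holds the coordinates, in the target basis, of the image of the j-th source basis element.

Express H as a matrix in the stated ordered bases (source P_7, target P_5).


the matrix is [[0, 0, 4, 6, 40, 20, 154, 42]; [0, 0, 0, 12, 24, 200, 120, 1078]; [0, 0, 0, 0, 24, 60, 600, 420]; [0, 0, 0, 0, 0, 40, 120, 1400]; [0, 0, 0, 0, 0, 0, 60, 210]; [0, 0, 0, 0, 0, 0, 0, 84]] (rows listed top to bottom)

image of 1: 0
image of x: 0
image of x^2: 4
image of x^3: 12x + 6
image of x^4: 24x^2 + 24x + 40
image of x^5: 40x^3 + 60x^2 + 200x + 20
image of x^6: 60x^4 + 120x^3 + 600x^2 + 120x + 154
image of x^7: 84x^5 + 210x^4 + 1400x^3 + 420x^2 + 1078x + 42
each image's coordinates form column j of the matrix


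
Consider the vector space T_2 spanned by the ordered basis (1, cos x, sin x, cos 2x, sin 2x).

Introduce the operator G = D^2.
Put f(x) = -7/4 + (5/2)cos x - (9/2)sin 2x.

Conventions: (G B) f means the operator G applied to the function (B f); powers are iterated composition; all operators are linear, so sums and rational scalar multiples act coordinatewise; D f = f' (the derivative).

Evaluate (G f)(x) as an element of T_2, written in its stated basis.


g(x) = -(5/2)cos x + 18sin 2x

D f = -(5/2)sin x - 9cos 2x
D D f = -(5/2)cos x + 18sin 2x


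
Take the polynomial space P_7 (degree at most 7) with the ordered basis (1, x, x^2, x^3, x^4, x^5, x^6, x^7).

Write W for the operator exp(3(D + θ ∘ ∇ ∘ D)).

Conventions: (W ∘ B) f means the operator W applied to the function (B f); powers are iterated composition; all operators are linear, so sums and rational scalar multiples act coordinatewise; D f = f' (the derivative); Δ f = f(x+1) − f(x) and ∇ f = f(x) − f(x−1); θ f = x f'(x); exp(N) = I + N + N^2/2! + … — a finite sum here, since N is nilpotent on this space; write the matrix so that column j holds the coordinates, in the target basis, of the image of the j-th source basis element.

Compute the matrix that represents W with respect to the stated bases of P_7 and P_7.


image of 1: 1
image of x: x + 3
image of x^2: x^2 + 6x + 9
image of x^3: x^3 + 9x^2 + 45x + 54
image of x^4: x^4 + 12x^3 + 126x^2 + 396x + 351
image of x^5: x^5 + 15x^4 + 270x^3 + 1440x^2 + 4515x + 3573
image of x^6: x^6 + 18x^5 + 495x^4 + 3780x^3 + 25065x^2 + 54828x + 34614
image of x^7: x^7 + 21x^6 + 819x^5 + 8190x^4 + 92925x^3 + 354123x^2 + 866124x + 520236
each image's coordinates form column j of the matrix

the matrix is [[1, 3, 9, 54, 351, 3573, 34614, 520236]; [0, 1, 6, 45, 396, 4515, 54828, 866124]; [0, 0, 1, 9, 126, 1440, 25065, 354123]; [0, 0, 0, 1, 12, 270, 3780, 92925]; [0, 0, 0, 0, 1, 15, 495, 8190]; [0, 0, 0, 0, 0, 1, 18, 819]; [0, 0, 0, 0, 0, 0, 1, 21]; [0, 0, 0, 0, 0, 0, 0, 1]] (rows listed top to bottom)


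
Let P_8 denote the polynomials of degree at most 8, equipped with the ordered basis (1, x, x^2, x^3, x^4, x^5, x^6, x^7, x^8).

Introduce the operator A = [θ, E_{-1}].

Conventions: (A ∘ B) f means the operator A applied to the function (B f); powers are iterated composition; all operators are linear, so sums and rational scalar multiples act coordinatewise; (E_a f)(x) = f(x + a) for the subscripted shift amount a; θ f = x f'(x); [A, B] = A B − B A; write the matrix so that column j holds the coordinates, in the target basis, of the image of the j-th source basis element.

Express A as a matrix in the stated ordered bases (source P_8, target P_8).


the matrix is [[0, 1, -2, 3, -4, 5, -6, 7, -8]; [0, 0, 2, -6, 12, -20, 30, -42, 56]; [0, 0, 0, 3, -12, 30, -60, 105, -168]; [0, 0, 0, 0, 4, -20, 60, -140, 280]; [0, 0, 0, 0, 0, 5, -30, 105, -280]; [0, 0, 0, 0, 0, 0, 6, -42, 168]; [0, 0, 0, 0, 0, 0, 0, 7, -56]; [0, 0, 0, 0, 0, 0, 0, 0, 8]; [0, 0, 0, 0, 0, 0, 0, 0, 0]] (rows listed top to bottom)

image of 1: 0
image of x: 1
image of x^2: 2x - 2
image of x^3: 3x^2 - 6x + 3
image of x^4: 4x^3 - 12x^2 + 12x - 4
image of x^5: 5x^4 - 20x^3 + 30x^2 - 20x + 5
image of x^6: 6x^5 - 30x^4 + 60x^3 - 60x^2 + 30x - 6
image of x^7: 7x^6 - 42x^5 + 105x^4 - 140x^3 + 105x^2 - 42x + 7
image of x^8: 8x^7 - 56x^6 + 168x^5 - 280x^4 + 280x^3 - 168x^2 + 56x - 8
each image's coordinates form column j of the matrix


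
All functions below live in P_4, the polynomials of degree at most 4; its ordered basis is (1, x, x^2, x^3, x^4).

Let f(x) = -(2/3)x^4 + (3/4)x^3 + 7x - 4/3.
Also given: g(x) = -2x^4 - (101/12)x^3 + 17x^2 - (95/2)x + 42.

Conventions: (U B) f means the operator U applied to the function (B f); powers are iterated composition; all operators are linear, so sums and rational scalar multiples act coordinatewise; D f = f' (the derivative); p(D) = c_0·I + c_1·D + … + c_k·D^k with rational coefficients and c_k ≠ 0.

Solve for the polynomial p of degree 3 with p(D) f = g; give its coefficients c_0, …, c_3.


D^0 f = -(2/3)x^4 + (3/4)x^3 + 7x - 4/3
D^1 f = -(8/3)x^3 + (9/4)x^2 + 7
D^2 f = -8x^2 + (9/2)x
D^3 f = -16x + 9/2
matching coefficients of g against c_0 f + c_1 Df + … from the top degree down determines the c_i
solution: c_0 = 3, c_1 = 4, c_2 = -1, c_3 = 4

c_0 = 3, c_1 = 4, c_2 = -1, c_3 = 4


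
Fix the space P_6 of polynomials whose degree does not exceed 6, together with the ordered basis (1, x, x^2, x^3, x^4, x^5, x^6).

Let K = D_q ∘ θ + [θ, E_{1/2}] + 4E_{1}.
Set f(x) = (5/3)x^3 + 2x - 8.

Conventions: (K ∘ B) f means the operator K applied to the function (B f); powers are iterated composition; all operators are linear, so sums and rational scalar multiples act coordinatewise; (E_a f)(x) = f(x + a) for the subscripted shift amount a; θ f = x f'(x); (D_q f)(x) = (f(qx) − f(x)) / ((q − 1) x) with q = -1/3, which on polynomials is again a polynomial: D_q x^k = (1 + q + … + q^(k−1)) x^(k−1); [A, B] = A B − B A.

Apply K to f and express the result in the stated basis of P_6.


the result is g(x) = (20/3)x^3 + (385/18)x^2 + (51/2)x - 407/24

θ f = 5x^3 + 2x
D_q θ f = (35/9)x^2 + 2
E_{1/2} f = (5/3)x^3 + (5/2)x^2 + (13/4)x - 163/24
θ E_{1/2} f = 5x^3 + 5x^2 + (13/4)x
θ f = 5x^3 + 2x
E_{1/2} θ f = 5x^3 + (15/2)x^2 + (23/4)x + 13/8
[θ, E_{1/2}] f = -(5/2)x^2 - (5/2)x - 13/8
E_{1} f = (5/3)x^3 + 5x^2 + 7x - 13/3
(4E_{1}) f = (20/3)x^3 + 20x^2 + 28x - 52/3
(D_q ∘ θ + [θ, E_{1/2}] + 4E_{1}) f = (20/3)x^3 + (385/18)x^2 + (51/2)x - 407/24


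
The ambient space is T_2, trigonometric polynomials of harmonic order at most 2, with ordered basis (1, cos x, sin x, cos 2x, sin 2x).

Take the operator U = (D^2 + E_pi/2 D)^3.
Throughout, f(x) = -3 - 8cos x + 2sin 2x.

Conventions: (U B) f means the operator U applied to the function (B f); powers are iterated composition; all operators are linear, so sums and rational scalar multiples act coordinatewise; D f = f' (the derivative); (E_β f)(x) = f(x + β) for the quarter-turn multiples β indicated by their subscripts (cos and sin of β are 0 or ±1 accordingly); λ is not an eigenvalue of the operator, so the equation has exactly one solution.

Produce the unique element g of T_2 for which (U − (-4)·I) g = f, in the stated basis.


write g with unknown coordinates in the stated basis and equate coefficients in (U − (-4)·I) g = f
solving from the highest basis element down gives g = -3/4 + 2cos x + (11/493)cos 2x - (3/986)sin 2x
check: U g = -16cos x - (44/493)cos 2x + (992/493)sin 2x
so U g − (-4)·g = -3 - 8cos x + 2sin 2x = f ✓

g(x) = -3/4 + 2cos x + (11/493)cos 2x - (3/986)sin 2x


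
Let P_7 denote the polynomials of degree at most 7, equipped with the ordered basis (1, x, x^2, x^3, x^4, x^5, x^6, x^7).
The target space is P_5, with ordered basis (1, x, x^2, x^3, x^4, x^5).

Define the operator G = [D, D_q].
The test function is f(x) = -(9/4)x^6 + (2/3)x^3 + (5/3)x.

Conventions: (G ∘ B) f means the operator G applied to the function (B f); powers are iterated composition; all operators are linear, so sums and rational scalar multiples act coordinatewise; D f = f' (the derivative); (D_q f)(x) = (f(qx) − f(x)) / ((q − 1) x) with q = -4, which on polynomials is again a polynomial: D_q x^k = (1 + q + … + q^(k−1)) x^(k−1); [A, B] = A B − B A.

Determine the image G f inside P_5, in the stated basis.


D_q f = (7371/4)x^5 + (26/3)x^2 + 5/3
D D_q f = (36855/4)x^4 + (52/3)x
D f = -(27/2)x^5 + 2x^2 + 5/3
D_q D f = -(5535/2)x^4 - 6x
[D, D_q] f = (47925/4)x^4 + (70/3)x

the result is g(x) = (47925/4)x^4 + (70/3)x


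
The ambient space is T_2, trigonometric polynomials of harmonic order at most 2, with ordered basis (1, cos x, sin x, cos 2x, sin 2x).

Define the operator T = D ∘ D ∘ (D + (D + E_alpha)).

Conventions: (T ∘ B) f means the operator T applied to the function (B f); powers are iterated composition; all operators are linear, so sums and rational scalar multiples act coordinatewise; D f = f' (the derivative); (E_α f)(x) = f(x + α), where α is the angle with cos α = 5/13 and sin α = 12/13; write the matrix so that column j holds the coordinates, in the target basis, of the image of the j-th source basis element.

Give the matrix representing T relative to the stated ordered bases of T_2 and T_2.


image of 1: 0
image of cos x: -(5/13)cos x + (38/13)sin x
image of sin x: -(38/13)cos x - (5/13)sin x
image of cos 2x: (476/169)cos 2x + (3184/169)sin 2x
image of sin 2x: -(3184/169)cos 2x + (476/169)sin 2x
each image's coordinates form column j of the matrix

the matrix is [[0, 0, 0, 0, 0]; [0, -5/13, -38/13, 0, 0]; [0, 38/13, -5/13, 0, 0]; [0, 0, 0, 476/169, -3184/169]; [0, 0, 0, 3184/169, 476/169]] (rows listed top to bottom)


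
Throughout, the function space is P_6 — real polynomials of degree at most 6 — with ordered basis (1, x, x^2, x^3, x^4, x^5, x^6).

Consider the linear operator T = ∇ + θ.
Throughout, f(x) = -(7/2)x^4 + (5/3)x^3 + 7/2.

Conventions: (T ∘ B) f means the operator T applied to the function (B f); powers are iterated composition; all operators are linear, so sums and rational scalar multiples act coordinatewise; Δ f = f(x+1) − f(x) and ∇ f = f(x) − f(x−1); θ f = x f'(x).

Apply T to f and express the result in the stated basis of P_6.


∇ f = -14x^3 + 26x^2 - 19x + 31/6
θ f = -14x^4 + 5x^3
(∇ + θ) f = -14x^4 - 9x^3 + 26x^2 - 19x + 31/6

g(x) = -14x^4 - 9x^3 + 26x^2 - 19x + 31/6


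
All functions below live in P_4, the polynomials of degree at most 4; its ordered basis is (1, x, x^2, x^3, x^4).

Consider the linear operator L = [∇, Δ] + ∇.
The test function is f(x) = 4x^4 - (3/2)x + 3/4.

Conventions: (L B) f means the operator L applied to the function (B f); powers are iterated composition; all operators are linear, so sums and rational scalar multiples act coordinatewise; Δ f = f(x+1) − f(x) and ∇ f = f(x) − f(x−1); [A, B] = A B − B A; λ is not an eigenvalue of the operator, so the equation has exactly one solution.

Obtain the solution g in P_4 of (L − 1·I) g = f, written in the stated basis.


write g with unknown coordinates in the stated basis and equate coefficients in (L − 1·I) g = f
solving from the highest basis element down gives g = -4x^4 - 16x^3 - 24x^2 - (29/2)x - 13/4
check: L g = -16x^3 - 24x^2 - 16x - 5/2
so L g − 1·g = 4x^4 - (3/2)x + 3/4 = f ✓

g(x) = -4x^4 - 16x^3 - 24x^2 - (29/2)x - 13/4


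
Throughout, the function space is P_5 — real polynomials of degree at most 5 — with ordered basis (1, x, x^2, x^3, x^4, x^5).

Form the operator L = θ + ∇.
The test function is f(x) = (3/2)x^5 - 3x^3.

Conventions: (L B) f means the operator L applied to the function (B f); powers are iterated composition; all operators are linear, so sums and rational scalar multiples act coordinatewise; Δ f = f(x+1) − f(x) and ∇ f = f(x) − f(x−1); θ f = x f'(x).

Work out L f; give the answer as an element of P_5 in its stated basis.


θ f = (15/2)x^5 - 9x^3
∇ f = (15/2)x^4 - 15x^3 + 6x^2 + (3/2)x - 3/2
(θ + ∇) f = (15/2)x^5 + (15/2)x^4 - 24x^3 + 6x^2 + (3/2)x - 3/2

the image equals g(x) = (15/2)x^5 + (15/2)x^4 - 24x^3 + 6x^2 + (3/2)x - 3/2


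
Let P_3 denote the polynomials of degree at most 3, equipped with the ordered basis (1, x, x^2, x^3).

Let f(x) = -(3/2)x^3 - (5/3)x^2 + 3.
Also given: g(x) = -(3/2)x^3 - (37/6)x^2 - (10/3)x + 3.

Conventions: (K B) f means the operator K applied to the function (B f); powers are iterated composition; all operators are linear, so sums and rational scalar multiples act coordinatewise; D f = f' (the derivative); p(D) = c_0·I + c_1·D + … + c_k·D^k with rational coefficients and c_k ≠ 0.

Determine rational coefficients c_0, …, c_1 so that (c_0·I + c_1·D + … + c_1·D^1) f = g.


D^0 f = -(3/2)x^3 - (5/3)x^2 + 3
D^1 f = -(9/2)x^2 - (10/3)x
matching coefficients of g against c_0 f + c_1 Df + … from the top degree down determines the c_i
solution: c_0 = 1, c_1 = 1

p(D) = I + D, i.e. c_0 = 1, c_1 = 1


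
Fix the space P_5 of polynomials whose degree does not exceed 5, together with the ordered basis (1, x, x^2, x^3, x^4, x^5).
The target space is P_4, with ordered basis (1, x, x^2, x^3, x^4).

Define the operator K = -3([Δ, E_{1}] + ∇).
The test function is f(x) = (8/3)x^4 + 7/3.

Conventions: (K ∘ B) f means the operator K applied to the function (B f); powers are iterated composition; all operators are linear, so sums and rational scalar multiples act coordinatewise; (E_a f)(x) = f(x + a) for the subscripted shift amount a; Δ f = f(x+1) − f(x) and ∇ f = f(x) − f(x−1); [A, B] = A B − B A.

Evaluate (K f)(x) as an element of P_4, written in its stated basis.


E_{1} f = (8/3)x^4 + (32/3)x^3 + 16x^2 + (32/3)x + 5
Δ E_{1} f = (32/3)x^3 + 48x^2 + (224/3)x + 40
Δ f = (32/3)x^3 + 16x^2 + (32/3)x + 8/3
E_{1} Δ f = (32/3)x^3 + 48x^2 + (224/3)x + 40
[Δ, E_{1}] f = 0
∇ f = (32/3)x^3 - 16x^2 + (32/3)x - 8/3
([Δ, E_{1}] + ∇) f = (32/3)x^3 - 16x^2 + (32/3)x - 8/3
(-3([Δ, E_{1}] + ∇)) f = -32x^3 + 48x^2 - 32x + 8

the image equals g(x) = -32x^3 + 48x^2 - 32x + 8


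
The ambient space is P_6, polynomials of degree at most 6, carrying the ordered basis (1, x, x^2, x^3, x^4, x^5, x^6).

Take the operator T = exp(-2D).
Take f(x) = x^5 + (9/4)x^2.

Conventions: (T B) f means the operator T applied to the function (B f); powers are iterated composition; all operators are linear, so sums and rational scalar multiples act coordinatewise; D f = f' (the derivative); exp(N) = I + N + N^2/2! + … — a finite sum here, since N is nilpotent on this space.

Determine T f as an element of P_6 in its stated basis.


the result is g(x) = x^5 - 10x^4 + 40x^3 - (311/4)x^2 + 71x - 23

order-1 term: -10x^4 - 9x
order-2 term: 40x^3 + 9
order-3 term: -80x^2
order-4 term: 80x
order-5 term: -32
the series for exp(-2D) f terminates at order 5
exp(-2D) f = x^5 - 10x^4 + 40x^3 - (311/4)x^2 + 71x - 23


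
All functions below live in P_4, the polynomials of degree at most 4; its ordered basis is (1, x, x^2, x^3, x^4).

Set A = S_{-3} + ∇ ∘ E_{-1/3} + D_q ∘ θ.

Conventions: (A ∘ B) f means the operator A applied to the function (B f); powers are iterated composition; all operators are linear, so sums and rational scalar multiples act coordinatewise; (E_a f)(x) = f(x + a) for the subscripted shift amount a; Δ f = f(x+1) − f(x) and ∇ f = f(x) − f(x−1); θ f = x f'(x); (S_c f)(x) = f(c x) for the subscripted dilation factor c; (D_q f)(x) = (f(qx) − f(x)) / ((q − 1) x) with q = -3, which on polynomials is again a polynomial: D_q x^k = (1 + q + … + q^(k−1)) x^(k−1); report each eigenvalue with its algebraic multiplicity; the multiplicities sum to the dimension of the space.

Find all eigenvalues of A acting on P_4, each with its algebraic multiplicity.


λ = -27 (multiplicity 1), λ = -3 (multiplicity 1), λ = 1 (multiplicity 1), λ = 9 (multiplicity 1), λ = 81 (multiplicity 1)

image of 1: 1
image of x: -3x + 2
image of x^2: 9x^2 - 2x - 5/3
image of x^3: -27x^3 + 24x^2 - 5x + 7/3
image of x^4: 81x^4 - 76x^3 - 10x^2 + (28/3)x - 85/27
the matrix is upper triangular; its diagonal is (1, -3, 9, -27, 81)
for a triangular matrix the eigenvalues are the diagonal entries, with algebraic multiplicity their repetition count


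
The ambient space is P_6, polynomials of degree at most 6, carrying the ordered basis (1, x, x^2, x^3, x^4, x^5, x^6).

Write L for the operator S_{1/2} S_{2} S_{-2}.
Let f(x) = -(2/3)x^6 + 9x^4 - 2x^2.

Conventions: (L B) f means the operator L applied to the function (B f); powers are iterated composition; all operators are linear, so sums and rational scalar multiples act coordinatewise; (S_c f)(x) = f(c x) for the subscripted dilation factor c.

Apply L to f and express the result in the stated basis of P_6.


S_{-2} f = -(128/3)x^6 + 144x^4 - 8x^2
S_{2} S_{-2} f = -(8192/3)x^6 + 2304x^4 - 32x^2
S_{1/2} S_{2} S_{-2} f = -(128/3)x^6 + 144x^4 - 8x^2

g(x) = -(128/3)x^6 + 144x^4 - 8x^2


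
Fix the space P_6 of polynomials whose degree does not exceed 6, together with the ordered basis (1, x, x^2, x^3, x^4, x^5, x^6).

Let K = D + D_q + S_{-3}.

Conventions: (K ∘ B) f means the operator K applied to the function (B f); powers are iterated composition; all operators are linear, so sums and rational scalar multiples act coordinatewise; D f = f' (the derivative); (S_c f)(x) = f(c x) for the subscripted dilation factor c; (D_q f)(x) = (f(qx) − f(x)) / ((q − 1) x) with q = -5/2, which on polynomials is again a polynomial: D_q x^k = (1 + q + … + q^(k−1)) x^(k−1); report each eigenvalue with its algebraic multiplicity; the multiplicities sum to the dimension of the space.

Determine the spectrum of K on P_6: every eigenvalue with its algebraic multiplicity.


λ = -243 (multiplicity 1), λ = -27 (multiplicity 1), λ = -3 (multiplicity 1), λ = 1 (multiplicity 1), λ = 9 (multiplicity 1), λ = 81 (multiplicity 1), λ = 729 (multiplicity 1)

image of 1: 1
image of x: -3x + 2
image of x^2: 9x^2 + (1/2)x
image of x^3: -27x^3 + (31/4)x^2
image of x^4: 81x^4 - (55/8)x^3
image of x^5: -243x^5 + (531/16)x^4
image of x^6: 729x^6 - (2031/32)x^5
the matrix is upper triangular; its diagonal is (1, -3, 9, -27, 81, -243, 729)
for a triangular matrix the eigenvalues are the diagonal entries, with algebraic multiplicity their repetition count


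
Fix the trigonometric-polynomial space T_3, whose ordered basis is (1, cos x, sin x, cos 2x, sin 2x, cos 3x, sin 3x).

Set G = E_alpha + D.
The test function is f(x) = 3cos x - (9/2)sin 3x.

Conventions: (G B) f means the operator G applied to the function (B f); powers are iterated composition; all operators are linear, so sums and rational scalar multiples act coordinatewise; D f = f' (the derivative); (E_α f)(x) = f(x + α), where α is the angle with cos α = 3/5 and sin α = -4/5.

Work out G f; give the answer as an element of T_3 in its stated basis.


E_alpha f = (9/5)cos x + (12/5)sin x + (198/125)cos 3x + (1053/250)sin 3x
D f = -3sin x - (27/2)cos 3x
(E_alpha + D) f = (9/5)cos x - (3/5)sin x - (2979/250)cos 3x + (1053/250)sin 3x

the image equals g(x) = (9/5)cos x - (3/5)sin x - (2979/250)cos 3x + (1053/250)sin 3x


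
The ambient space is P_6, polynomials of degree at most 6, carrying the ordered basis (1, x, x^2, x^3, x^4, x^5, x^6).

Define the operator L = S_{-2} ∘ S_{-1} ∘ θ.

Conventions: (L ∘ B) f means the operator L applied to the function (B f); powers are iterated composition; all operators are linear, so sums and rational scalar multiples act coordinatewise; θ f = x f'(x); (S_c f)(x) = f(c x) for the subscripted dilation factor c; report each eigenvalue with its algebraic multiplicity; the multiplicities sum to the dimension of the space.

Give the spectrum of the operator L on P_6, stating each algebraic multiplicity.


image of 1: 0
image of x: 2x
image of x^2: 8x^2
image of x^3: 24x^3
image of x^4: 64x^4
image of x^5: 160x^5
image of x^6: 384x^6
the matrix is upper triangular; its diagonal is (0, 2, 8, 24, 64, 160, 384)
for a triangular matrix the eigenvalues are the diagonal entries, with algebraic multiplicity their repetition count

λ = 0 (multiplicity 1), λ = 2 (multiplicity 1), λ = 8 (multiplicity 1), λ = 24 (multiplicity 1), λ = 64 (multiplicity 1), λ = 160 (multiplicity 1), λ = 384 (multiplicity 1)


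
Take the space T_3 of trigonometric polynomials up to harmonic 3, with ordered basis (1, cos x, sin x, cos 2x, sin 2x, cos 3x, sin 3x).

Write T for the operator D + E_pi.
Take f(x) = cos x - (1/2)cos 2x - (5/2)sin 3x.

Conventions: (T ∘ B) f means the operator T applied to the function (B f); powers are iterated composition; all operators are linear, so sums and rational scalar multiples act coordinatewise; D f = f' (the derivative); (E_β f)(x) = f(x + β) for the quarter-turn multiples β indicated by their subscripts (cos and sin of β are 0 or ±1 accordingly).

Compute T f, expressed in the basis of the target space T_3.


g(x) = -cos x - sin x - (1/2)cos 2x + sin 2x - (15/2)cos 3x + (5/2)sin 3x

D f = -sin x + sin 2x - (15/2)cos 3x
E_pi f = -cos x - (1/2)cos 2x + (5/2)sin 3x
(D + E_pi) f = -cos x - sin x - (1/2)cos 2x + sin 2x - (15/2)cos 3x + (5/2)sin 3x


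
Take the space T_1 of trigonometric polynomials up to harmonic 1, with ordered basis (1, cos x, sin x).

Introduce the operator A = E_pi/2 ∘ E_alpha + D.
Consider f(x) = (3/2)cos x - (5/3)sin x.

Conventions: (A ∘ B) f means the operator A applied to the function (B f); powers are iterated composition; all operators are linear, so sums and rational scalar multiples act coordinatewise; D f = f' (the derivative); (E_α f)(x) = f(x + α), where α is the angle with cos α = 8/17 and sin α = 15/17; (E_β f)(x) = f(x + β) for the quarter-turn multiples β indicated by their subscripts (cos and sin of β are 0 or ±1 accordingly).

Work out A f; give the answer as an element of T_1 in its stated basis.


the image equals g(x) = -(385/102)cos x - (25/34)sin x

E_alpha f = -(13/17)cos x - (215/102)sin x
E_pi/2 E_alpha f = -(215/102)cos x + (13/17)sin x
D f = -(5/3)cos x - (3/2)sin x
(E_pi/2 ∘ E_alpha + D) f = -(385/102)cos x - (25/34)sin x


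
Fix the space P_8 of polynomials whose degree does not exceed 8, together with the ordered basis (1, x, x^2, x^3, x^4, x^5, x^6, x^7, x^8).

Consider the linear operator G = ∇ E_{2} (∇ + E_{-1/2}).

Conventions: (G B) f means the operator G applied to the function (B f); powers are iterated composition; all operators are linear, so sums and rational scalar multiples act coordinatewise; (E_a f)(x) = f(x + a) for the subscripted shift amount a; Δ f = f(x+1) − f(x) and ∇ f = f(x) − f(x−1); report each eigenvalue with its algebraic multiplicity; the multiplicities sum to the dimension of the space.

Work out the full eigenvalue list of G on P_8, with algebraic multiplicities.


image of 1: 0
image of x: 1
image of x^2: 2x + 4
image of x^3: 3x^2 + 12x + 37/4
image of x^4: 4x^3 + 24x^2 + 37x + 19
image of x^5: 5x^4 + 40x^3 + (185/2)x^2 + 95x + 601/16
image of x^6: 6x^5 + 60x^4 + 185x^3 + 285x^2 + (1803/8)x + 587/8
image of x^7: 7x^6 + 84x^5 + (1295/4)x^4 + 665x^3 + (12621/16)x^2 + (4109/8)x + 9157/64
image of x^8: 8x^7 + 112x^6 + 518x^5 + 1330x^4 + (4207/2)x^3 + (4109/2)x^2 + (9157/8)x + 2237/8
the matrix is upper triangular; its diagonal is (0, 0, 0, 0, 0, 0, 0, 0, 0)
for a triangular matrix the eigenvalues are the diagonal entries, with algebraic multiplicity their repetition count

λ = 0 (multiplicity 9)
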